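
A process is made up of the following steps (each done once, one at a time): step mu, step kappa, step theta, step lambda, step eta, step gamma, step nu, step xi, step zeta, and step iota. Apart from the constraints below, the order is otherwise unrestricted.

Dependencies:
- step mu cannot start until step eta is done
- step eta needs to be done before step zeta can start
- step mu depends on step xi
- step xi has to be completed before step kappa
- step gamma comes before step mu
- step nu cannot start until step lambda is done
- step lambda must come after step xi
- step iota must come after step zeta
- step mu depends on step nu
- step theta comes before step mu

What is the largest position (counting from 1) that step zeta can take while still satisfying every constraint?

The only step forced after step zeta (directly or by a chain) is step iota.
So at least 1 step follows step zeta, putting step zeta no later than position 9. That position is achievable by scheduling everything else first.

9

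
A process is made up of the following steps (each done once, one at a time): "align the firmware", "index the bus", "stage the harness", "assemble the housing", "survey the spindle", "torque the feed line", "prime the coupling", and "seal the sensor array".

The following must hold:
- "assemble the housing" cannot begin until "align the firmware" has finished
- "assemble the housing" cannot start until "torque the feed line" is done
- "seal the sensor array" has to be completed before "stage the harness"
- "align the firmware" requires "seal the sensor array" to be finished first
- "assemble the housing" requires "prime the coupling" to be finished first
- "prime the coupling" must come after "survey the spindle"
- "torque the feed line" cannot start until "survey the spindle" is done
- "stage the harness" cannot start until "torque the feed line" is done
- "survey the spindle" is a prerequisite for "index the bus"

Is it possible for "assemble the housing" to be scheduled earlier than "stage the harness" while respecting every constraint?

Yes

No chain of constraints runs from "stage the harness" to "assemble the housing", so "stage the harness" is not required to come first.
So a valid ordering placing "assemble the housing" earlier than "stage the harness" exists.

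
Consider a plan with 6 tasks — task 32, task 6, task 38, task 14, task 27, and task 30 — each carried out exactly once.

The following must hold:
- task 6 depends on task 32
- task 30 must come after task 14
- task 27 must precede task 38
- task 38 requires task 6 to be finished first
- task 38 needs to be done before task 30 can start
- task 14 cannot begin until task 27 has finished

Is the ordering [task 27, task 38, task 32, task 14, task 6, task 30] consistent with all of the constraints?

Here task 6 comes after task 38.
That contradicts the constraint that task 6 must precede task 38.

No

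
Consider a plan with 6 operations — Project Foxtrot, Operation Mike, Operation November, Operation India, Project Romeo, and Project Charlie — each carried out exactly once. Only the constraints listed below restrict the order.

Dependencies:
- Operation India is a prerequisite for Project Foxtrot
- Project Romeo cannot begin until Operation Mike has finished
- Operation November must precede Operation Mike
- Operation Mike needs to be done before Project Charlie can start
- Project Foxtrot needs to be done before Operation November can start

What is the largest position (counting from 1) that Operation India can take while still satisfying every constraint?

Following every chain forward from Operation India, the operations that must come later are Project Foxtrot, Operation Mike, Operation November, Project Romeo, Project Charlie — 5 of them.
With 5 mandatory successors out of 6 operations total, the latest slot for Operation India is 6−5 = 1, and it's reachable by doing all non-successors before Operation India.

1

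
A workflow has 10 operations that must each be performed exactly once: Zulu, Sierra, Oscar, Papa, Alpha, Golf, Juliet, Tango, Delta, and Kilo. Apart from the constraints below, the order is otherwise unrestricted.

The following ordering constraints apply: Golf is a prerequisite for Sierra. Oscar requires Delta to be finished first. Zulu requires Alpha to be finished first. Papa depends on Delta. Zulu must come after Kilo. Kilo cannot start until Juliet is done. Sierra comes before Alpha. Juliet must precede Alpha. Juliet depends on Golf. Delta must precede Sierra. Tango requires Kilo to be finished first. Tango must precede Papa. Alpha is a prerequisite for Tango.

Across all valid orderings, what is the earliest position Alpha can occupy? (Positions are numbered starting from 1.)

The operations that are forced before Alpha, directly or transitively, are Sierra, Golf, Juliet, Delta. That's 4 operations.
With 4 mandatory predecessors, the earliest Alpha can sit is position 4+1 = 5, and placing just those 4 first achieves it.

5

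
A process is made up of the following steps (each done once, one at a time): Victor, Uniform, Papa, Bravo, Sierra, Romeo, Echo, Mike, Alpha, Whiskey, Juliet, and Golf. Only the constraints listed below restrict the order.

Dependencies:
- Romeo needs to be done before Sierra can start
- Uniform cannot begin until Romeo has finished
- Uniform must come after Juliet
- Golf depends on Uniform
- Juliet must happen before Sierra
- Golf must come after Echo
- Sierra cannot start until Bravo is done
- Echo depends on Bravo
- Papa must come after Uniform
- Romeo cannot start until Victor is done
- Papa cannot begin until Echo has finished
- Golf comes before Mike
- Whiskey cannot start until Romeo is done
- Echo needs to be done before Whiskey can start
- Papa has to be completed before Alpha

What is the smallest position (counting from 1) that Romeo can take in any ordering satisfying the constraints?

The only step forced before Romeo (directly or transitively) is Victor.
So at minimum 1 step comes before Romeo, putting Romeo no earlier than position 2. That position is achievable by scheduling exactly that predecessor first.

2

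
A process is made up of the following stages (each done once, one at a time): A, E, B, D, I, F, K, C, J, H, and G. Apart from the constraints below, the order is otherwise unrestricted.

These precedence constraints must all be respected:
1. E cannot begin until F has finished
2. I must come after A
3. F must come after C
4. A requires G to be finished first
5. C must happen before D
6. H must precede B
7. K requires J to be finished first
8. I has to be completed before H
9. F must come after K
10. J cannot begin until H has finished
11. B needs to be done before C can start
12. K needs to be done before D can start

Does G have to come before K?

Yes

Following the dependencies: G → A → I → H → J → K.
Hence G necessarily comes before K.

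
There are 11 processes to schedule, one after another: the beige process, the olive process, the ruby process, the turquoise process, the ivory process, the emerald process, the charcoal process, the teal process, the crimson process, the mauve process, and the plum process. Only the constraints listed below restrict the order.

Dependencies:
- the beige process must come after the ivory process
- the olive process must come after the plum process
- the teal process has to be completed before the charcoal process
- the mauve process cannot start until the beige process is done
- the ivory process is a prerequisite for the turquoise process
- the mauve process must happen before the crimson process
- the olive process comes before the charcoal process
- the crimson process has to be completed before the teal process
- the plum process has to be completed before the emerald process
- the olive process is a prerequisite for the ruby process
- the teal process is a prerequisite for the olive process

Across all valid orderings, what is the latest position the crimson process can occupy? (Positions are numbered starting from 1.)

The processes that are forced after the crimson process, directly or by a chain of constraints, are the olive process, the ruby process, the charcoal process, the teal process. That's 4 processes.
With 4 mandatory successors out of 11 processes total, the latest slot for the crimson process is 11−4 = 7, and it's reachable by doing all non-successors before the crimson process.

7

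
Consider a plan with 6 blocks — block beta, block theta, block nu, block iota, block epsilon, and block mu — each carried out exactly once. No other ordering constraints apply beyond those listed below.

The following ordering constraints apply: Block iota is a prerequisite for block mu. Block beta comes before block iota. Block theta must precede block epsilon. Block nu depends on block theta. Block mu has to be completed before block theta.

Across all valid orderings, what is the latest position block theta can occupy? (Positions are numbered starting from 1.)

Following every chain forward from block theta, the blocks that must come later are block nu, block epsilon — 2 of them.
With 2 mandatory successors out of 6 blocks total, the latest slot for block theta is 6−2 = 4, and it's reachable by doing all non-successors before block theta.

4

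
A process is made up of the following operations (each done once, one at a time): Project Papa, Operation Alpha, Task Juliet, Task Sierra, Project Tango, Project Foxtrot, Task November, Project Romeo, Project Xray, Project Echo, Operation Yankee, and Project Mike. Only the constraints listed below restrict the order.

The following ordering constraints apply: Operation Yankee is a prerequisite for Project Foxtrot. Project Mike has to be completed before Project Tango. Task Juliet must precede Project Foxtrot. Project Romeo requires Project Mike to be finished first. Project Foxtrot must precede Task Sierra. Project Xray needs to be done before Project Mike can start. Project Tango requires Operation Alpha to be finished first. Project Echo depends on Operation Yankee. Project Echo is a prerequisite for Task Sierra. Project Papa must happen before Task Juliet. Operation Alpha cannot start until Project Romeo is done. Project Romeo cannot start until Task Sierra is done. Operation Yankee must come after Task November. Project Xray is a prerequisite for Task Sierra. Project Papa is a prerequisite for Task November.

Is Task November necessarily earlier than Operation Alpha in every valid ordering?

Yes

Tracing the constraints gives a chain: Task November → Operation Yankee → Project Echo → Task Sierra → Project Romeo → Operation Alpha.
So Task November must precede Operation Alpha in any valid ordering.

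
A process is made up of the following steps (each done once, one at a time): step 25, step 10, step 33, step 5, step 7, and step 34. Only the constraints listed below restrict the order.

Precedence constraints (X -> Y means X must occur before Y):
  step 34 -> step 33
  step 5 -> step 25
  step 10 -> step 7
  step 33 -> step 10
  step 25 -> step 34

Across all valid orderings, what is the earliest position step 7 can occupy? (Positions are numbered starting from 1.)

6

Working backwards through the constraints from step 7, its full set of required predecessors is step 25, step 10, step 33, step 5, step 34 — 5 of them.
So at minimum 5 steps come before step 7, putting step 7 no earlier than position 6. That position is achievable by scheduling exactly those predecessors first.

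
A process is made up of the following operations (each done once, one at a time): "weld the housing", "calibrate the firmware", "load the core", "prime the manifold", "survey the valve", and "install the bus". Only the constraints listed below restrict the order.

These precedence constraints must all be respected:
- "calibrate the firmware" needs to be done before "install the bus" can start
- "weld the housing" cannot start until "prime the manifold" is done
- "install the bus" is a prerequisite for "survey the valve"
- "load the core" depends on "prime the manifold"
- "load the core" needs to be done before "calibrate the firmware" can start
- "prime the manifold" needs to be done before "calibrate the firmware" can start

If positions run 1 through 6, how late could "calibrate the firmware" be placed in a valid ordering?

The operations that are forced after "calibrate the firmware", directly or by a chain of constraints, are "survey the valve", "install the bus". That's 2 operations.
So at least 2 operations follow "calibrate the firmware", putting "calibrate the firmware" no later than position 4. That position is achievable by scheduling everything else first.

4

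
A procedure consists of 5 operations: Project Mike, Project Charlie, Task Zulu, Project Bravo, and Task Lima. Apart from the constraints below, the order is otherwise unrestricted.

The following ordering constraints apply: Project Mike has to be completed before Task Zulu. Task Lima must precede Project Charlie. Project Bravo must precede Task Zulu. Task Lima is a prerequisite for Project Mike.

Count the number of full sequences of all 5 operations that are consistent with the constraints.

11

The operations with no prerequisites are Project Bravo, Task Lima; any of them can be placed first.
Enumerating by repeatedly choosing an available operation (one whose prerequisites are all placed) gives 11 distinct complete orderings.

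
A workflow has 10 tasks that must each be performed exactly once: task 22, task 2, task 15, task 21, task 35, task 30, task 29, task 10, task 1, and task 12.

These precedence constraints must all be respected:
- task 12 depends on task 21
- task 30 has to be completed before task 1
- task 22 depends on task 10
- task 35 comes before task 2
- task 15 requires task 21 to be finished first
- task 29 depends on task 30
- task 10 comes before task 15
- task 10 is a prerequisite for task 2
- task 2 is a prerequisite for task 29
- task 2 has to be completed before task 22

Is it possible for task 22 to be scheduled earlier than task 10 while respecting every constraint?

The constraints give a chain task 10 → task 22, which forces task 10 before task 22.
So no valid ordering can have task 22 before task 10.

No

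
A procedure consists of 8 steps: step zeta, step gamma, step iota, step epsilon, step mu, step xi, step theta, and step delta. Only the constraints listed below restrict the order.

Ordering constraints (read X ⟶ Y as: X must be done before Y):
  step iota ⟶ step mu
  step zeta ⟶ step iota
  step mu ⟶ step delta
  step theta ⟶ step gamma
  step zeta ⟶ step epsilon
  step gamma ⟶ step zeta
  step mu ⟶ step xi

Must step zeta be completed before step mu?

Yes

Chaining the stated constraints: step zeta → step iota → step mu.
That forces step zeta before step mu in every valid schedule.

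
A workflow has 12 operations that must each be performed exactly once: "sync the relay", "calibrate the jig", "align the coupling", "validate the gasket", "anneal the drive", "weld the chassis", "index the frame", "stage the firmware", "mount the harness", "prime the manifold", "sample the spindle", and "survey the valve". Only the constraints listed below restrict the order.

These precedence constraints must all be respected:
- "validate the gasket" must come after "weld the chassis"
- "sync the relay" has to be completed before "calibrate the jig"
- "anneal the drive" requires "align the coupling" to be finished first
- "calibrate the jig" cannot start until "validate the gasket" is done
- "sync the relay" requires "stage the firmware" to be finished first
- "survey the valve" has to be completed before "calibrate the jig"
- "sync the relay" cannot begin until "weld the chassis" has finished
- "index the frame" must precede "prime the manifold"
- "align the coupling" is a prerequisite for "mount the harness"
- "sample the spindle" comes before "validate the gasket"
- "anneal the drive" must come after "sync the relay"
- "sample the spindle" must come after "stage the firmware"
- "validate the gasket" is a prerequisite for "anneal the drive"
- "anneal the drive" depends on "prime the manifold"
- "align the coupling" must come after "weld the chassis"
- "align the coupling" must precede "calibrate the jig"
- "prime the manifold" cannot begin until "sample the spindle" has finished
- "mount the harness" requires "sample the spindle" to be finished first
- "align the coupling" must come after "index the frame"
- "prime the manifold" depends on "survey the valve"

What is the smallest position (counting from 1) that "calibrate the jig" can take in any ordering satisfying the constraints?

The operations that are forced before "calibrate the jig", directly or transitively, are "sync the relay", "align the coupling", "validate the gasket", "weld the chassis", "index the frame", "stage the firmware", "sample the spindle", "survey the valve". That's 8 operations.
So at minimum 8 operations come before "calibrate the jig", putting "calibrate the jig" no earlier than position 9. That position is achievable by scheduling exactly those predecessors first.

9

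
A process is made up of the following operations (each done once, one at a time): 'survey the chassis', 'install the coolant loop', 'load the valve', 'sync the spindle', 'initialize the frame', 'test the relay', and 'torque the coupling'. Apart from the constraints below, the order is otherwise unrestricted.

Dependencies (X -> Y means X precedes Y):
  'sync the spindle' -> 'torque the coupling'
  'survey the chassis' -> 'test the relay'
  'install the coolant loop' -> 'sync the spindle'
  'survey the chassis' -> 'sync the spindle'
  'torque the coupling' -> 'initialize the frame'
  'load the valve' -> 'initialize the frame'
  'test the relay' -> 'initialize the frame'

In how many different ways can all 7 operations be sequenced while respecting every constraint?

3 operations have no prerequisites ('survey the chassis', 'install the coolant loop', 'load the valve'), so any of them could come first.
Systematically extending each partial ordering one operation at a time and counting, there are 42 complete orderings.

42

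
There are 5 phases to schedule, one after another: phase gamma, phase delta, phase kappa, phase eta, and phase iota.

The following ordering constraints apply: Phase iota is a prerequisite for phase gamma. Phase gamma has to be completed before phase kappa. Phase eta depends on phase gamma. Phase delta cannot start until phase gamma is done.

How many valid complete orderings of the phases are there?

Phase iota is the only phase with nothing required before it, so every ordering starts there.
Enumerating by repeatedly choosing an available phase (one whose prerequisites are all placed) gives 6 distinct complete orderings.

6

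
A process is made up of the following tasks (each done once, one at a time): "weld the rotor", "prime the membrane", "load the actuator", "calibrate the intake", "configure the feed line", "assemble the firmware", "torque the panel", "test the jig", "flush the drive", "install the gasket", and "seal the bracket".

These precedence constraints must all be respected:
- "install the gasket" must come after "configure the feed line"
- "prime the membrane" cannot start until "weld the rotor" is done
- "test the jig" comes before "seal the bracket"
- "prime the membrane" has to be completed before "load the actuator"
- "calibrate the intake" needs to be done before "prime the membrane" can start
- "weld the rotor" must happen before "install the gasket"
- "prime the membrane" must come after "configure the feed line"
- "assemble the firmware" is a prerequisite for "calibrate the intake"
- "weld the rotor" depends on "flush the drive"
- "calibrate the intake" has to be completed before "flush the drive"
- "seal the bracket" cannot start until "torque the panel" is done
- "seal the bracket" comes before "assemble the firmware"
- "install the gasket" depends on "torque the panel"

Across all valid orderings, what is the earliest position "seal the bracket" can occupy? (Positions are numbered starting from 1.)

The tasks that are forced before "seal the bracket", directly or transitively, are "torque the panel", "test the jig". That's 2 tasks.
With 2 mandatory predecessors, the earliest "seal the bracket" can sit is position 2+1 = 3, and placing just those 2 first achieves it.

3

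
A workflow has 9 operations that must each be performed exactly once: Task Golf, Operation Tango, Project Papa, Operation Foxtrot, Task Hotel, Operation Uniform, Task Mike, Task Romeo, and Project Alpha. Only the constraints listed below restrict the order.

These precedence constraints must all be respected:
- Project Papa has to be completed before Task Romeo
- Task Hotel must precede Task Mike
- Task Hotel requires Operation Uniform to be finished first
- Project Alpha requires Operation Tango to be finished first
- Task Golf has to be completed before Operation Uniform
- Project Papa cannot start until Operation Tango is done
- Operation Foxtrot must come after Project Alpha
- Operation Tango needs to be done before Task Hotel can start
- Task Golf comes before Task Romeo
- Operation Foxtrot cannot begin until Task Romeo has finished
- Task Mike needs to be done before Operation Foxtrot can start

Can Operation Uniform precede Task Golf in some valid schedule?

There is a dependency chain Task Golf → Operation Uniform, so Operation Uniform always comes after Task Golf.
So no valid ordering can have Operation Uniform before Task Golf.

No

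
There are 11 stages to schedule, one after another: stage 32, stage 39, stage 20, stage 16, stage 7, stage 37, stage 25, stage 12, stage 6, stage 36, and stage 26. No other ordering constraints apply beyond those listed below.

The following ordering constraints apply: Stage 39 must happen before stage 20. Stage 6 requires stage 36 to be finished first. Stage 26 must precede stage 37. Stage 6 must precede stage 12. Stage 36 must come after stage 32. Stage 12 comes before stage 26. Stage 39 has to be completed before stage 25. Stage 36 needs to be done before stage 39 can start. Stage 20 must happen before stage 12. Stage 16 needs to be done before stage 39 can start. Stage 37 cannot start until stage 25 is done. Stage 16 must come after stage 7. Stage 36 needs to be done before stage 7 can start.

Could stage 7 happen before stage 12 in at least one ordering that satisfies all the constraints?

Stage 7 is actually forced before stage 12 by the constraints, so certainly some valid ordering has stage 7 first.

Yes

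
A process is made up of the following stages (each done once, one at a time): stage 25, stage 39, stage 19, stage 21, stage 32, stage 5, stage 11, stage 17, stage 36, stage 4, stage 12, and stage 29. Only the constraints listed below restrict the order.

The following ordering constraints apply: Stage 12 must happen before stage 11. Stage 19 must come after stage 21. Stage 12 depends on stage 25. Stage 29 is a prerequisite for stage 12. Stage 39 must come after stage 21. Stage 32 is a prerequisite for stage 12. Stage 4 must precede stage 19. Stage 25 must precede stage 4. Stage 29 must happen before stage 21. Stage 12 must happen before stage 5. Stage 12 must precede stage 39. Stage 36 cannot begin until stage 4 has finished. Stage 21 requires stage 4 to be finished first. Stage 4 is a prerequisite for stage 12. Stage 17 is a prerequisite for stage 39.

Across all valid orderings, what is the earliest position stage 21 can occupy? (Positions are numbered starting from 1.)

The stages that are forced before stage 21, directly or transitively, are stage 25, stage 4, stage 29. That's 3 stages.
So at minimum 3 stages come before stage 21, putting stage 21 no earlier than position 4. That position is achievable by scheduling exactly those predecessors first.

4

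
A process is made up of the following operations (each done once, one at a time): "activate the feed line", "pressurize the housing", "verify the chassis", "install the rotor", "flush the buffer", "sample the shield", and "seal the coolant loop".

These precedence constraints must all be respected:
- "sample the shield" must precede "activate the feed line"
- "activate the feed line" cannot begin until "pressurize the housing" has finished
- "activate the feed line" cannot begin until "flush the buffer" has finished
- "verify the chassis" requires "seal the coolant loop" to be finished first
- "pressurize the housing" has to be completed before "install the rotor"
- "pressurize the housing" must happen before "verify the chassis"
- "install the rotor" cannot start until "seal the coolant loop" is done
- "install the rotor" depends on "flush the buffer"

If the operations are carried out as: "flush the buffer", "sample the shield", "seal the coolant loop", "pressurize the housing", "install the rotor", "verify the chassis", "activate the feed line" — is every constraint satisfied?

Yes

Every stated constraint is respected: "flush the buffer" sits at position 1, ahead of "activate the feed line" at position 7, and each of the other listed pairs likewise has the predecessor earlier in the sequence.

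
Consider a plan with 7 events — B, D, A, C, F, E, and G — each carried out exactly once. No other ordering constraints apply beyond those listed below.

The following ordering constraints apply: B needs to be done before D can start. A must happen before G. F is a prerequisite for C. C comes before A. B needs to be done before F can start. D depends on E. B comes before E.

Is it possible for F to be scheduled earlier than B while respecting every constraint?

There is a dependency chain B → F, so F always comes after B.
So no valid ordering can have F before B.

No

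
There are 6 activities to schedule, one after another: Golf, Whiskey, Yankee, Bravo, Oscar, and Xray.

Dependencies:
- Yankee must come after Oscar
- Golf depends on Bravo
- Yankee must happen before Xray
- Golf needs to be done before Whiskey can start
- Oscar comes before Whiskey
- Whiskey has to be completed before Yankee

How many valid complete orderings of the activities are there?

3

The activities with no prerequisites are Bravo, Oscar; any of them can be placed first.
Counting all ways to extend the partial order to a total order gives 3.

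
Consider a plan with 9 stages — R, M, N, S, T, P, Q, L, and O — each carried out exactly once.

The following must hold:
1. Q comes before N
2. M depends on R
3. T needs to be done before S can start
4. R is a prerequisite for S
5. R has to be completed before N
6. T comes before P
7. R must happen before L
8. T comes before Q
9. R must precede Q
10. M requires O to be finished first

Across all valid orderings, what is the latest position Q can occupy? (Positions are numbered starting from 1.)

Following the constraints forward from Q, its only required successor is N.
So at least 1 stage follows Q, putting Q no later than position 8. That position is achievable by scheduling everything else first.

8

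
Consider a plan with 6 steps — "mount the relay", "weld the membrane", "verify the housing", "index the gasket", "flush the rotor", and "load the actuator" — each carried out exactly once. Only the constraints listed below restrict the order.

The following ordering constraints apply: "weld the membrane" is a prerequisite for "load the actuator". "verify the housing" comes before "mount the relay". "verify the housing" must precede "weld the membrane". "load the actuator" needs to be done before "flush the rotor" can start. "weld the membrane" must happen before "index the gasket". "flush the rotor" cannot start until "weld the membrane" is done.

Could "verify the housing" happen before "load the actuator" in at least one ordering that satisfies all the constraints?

Every valid ordering already has "verify the housing" before "load the actuator" (the constraints require it), so in particular at least one does.

Yes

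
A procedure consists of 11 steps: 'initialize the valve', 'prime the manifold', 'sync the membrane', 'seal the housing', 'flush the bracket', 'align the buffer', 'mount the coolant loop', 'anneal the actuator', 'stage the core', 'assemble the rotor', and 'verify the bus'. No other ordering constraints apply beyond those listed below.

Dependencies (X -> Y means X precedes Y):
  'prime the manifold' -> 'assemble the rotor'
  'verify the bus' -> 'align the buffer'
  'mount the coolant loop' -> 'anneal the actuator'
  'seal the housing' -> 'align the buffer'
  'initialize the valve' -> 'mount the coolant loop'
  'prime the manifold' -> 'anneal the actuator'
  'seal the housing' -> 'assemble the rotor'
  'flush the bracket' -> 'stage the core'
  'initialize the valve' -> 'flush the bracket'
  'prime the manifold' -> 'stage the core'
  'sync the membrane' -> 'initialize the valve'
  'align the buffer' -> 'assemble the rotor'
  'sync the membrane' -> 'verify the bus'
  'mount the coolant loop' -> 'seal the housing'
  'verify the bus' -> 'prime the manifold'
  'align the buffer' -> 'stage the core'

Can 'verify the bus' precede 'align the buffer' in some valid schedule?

Yes

'verify the bus' is actually forced before 'align the buffer' by the constraints, so certainly some valid ordering has 'verify the bus' first.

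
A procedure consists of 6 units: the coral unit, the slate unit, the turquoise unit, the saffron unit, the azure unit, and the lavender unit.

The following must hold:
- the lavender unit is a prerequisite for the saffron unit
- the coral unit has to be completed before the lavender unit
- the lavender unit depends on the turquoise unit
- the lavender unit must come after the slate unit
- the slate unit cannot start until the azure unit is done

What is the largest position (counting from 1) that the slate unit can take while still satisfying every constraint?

The units that are forced after the slate unit, directly or by a chain of constraints, are the saffron unit, the lavender unit. That's 2 units.
With 2 mandatory successors out of 6 units total, the latest slot for the slate unit is 6−2 = 4, and it's reachable by doing all non-successors before the slate unit.

4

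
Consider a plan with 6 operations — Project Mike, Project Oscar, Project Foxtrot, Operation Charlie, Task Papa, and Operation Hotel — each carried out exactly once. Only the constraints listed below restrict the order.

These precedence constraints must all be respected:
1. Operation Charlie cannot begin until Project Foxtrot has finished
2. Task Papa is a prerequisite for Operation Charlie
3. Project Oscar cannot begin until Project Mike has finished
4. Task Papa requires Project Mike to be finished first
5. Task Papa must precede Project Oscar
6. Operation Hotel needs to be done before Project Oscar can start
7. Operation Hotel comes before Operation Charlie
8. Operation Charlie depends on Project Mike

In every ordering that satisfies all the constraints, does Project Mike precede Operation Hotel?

No chain of constraints connects Project Mike to Operation Hotel in either direction.
There exist valid orderings with Operation Hotel before Project Mike, so Project Mike is not required to come first.

No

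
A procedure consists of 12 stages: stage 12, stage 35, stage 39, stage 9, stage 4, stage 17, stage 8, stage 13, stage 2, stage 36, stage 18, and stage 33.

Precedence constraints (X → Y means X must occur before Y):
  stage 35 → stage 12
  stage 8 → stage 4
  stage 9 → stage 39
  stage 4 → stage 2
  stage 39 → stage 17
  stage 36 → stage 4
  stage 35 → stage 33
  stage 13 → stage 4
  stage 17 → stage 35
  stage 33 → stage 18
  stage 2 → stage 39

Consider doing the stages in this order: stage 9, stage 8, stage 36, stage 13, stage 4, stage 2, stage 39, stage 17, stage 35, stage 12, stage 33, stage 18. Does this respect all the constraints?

Every stated constraint is respected: stage 9 sits at position 1, ahead of stage 39 at position 7, and each of the other listed pairs likewise has the predecessor earlier in the sequence.

Yes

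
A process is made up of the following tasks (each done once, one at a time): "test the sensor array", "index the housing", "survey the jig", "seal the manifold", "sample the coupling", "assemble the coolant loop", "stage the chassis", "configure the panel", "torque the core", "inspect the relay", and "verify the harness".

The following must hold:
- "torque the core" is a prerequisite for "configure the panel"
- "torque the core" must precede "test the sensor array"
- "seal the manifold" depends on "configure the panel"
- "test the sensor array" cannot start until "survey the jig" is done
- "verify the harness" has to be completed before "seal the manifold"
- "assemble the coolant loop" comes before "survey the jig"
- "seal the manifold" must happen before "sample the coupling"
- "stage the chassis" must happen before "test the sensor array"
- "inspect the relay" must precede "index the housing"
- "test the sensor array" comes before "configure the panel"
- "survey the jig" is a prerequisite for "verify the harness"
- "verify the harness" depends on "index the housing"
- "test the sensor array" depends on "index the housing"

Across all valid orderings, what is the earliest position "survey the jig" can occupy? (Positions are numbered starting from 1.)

2

The only task forced before "survey the jig" (directly or transitively) is "assemble the coolant loop".
So at minimum 1 task comes before "survey the jig", putting "survey the jig" no earlier than position 2. That position is achievable by scheduling exactly that predecessor first.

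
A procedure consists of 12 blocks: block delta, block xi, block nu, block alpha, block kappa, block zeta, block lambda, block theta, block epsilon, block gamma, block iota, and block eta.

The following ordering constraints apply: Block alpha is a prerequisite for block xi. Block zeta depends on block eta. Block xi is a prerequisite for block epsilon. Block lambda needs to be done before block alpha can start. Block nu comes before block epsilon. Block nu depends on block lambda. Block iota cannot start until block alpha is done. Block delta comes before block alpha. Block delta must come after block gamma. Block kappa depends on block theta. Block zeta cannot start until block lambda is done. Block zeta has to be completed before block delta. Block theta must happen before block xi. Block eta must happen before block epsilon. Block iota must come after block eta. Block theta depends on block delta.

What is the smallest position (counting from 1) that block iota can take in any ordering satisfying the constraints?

Every block that must precede block iota has to come before it. Tracing all chains that end at block iota, those blocks are: block delta, block alpha, block zeta, block lambda, block gamma, block eta — 6 in total.
With 6 mandatory predecessors, the earliest block iota can sit is position 6+1 = 7, and placing just those 6 first achieves it.

7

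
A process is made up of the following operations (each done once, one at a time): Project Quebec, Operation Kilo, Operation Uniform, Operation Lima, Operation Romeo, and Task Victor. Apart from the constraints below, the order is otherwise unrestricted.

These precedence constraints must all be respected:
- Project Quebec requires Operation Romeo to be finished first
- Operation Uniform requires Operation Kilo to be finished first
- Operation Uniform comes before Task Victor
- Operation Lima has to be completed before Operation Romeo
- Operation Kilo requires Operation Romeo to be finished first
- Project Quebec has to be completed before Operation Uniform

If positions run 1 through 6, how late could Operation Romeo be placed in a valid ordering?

2

Every operation that must follow Operation Romeo has to come after it. Tracing all chains starting from Operation Romeo, those operations are: Project Quebec, Operation Kilo, Operation Uniform, Task Victor — 4 in total.
So at least 4 operations follow Operation Romeo, putting Operation Romeo no later than position 2. That position is achievable by scheduling everything else first.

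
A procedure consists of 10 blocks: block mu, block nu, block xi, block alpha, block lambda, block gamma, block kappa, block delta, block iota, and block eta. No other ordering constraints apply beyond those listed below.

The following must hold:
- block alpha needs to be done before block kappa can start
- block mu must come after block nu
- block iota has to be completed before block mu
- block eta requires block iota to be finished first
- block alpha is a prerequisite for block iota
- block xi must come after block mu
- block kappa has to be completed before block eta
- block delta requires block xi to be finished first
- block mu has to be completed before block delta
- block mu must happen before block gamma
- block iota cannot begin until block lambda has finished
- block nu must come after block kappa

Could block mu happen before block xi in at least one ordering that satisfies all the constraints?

Yes

Block mu is actually forced before block xi by the constraints, so certainly some valid ordering has block mu first.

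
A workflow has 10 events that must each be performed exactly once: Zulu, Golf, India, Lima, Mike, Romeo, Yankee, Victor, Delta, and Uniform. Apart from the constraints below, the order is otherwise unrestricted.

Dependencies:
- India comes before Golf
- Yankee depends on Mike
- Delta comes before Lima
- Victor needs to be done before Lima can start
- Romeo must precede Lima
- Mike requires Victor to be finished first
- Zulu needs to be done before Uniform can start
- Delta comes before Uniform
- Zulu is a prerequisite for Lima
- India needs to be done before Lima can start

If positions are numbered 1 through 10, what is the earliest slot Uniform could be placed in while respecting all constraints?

Working backwards through the constraints from Uniform, its full set of required predecessors is Zulu, Delta — 2 of them.
So at minimum 2 events come before Uniform, putting Uniform no earlier than position 3. That position is achievable by scheduling exactly those predecessors first.

3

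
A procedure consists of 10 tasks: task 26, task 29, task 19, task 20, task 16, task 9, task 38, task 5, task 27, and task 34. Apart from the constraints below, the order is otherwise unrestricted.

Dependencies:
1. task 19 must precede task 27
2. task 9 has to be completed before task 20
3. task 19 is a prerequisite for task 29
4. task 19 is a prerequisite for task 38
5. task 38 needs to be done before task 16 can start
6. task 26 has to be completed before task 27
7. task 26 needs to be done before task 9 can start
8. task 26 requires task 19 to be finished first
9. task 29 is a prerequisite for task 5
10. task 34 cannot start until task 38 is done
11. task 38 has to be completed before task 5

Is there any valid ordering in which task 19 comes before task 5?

Task 19 is actually forced before task 5 by the constraints, so certainly some valid ordering has task 19 first.

Yes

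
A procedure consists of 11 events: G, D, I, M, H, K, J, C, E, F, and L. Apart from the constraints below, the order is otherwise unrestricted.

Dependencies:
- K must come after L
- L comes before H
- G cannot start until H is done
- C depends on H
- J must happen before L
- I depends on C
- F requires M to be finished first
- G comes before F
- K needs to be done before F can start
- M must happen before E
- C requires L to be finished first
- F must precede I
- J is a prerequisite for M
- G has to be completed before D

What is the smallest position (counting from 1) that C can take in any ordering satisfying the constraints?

Working backwards through the constraints from C, its full set of required predecessors is H, J, L — 3 of them.
With 3 mandatory predecessors, the earliest C can sit is position 3+1 = 4, and placing just those 3 first achieves it.

4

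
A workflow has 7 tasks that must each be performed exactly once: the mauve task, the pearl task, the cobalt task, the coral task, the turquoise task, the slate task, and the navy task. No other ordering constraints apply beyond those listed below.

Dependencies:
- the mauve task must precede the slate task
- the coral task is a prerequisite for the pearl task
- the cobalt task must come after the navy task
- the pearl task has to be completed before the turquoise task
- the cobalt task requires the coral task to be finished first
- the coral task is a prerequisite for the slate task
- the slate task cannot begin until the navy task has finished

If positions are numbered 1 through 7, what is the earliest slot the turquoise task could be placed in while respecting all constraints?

3

The tasks that are forced before the turquoise task, directly or transitively, are the pearl task, the coral task. That's 2 tasks.
With 2 mandatory predecessors, the earliest the turquoise task can sit is position 2+1 = 3, and placing just those 2 first achieves it.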